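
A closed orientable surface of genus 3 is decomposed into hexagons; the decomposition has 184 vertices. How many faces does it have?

χ = 2 − 2·3 = -4, and every face is a hexagon so 6F = 2E.
V − E + F = -4 with E = 6F/2 gives 184 − (6/2 − 1)·F = -4, so F = 94 and E = 282.

94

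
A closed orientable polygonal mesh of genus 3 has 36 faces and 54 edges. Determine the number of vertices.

For a closed orientable surface of genus 3, χ = 2 − 2·3 = -4.
V = -4 + E − F = -4 + 54 − 36 = 14.

14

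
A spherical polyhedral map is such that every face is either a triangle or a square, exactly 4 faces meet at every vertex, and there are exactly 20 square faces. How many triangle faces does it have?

Let x be the number of triangles; then F = 20 + x.
Edge–face incidences: 2E = 4·20 + 3·x = 80 + 3x.
Every vertex has degree 4, so 4V = 2E.
Euler: V − E + F = 2 ⇒ (2E)/4 − E + (20 + x) = 2.
Multiply by 8: 2·(2E) − 4·(2E) + 8·(20 + x) = 16, i.e. 160 + 8x − 2·(80 + 3x) = 16.
Collecting terms: 2x = 16, so x = 8.
Then 2E = 80 + 3·8 = 104, so E = 52, V = 2E/4 = 26, F = 20 + 8 = 28.

8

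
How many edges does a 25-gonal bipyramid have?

A bipyramid over an n-gon has 2n triangular faces and n + 2 vertices: V = 25 + 2 = 27, E = 3·25 = 75, F = 2·25 = 50.
Check: V − E + F = 27 − 75 + 50 = 2.

75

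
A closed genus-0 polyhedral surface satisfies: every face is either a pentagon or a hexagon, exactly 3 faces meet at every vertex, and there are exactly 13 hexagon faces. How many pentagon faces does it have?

Let x be the number of pentagons; then F = 13 + x.
Edge–face incidences: 2E = 6·13 + 5·x = 78 + 5x.
Every vertex has degree 3, so 3V = 2E.
Euler: V − E + F = 2 ⇒ (2E)/3 − E + (13 + x) = 2.
Multiply by 6: 2·(2E) − 3·(2E) + 6·(13 + x) = 12, i.e. 78 + 6x − (78 + 5x) = 12.
Collecting terms: x = 12.
Then 2E = 78 + 5·12 = 138, so E = 69, V = 2E/3 = 46, F = 13 + 12 = 25.

12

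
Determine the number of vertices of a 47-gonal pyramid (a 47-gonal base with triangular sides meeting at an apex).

48

A pyramid on an n-gon base has one n-gon and n triangles: V = 47 + 1 = 48, E = 2·47 = 94, F = 47 + 1 = 48.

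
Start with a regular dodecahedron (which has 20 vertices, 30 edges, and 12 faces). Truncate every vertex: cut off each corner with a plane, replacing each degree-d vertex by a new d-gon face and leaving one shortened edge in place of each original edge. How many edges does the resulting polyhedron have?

Truncation replaces each original edge-end by a new vertex, so V′ = 2E = 60.
Each original edge survives, and each old vertex of degree d contributes d new edges; summing degrees gives Σd = 2E, so E′ = E + 2E = 3E = 90.
Each original face survives and each original vertex becomes one new face: F′ = F + V = 32.

90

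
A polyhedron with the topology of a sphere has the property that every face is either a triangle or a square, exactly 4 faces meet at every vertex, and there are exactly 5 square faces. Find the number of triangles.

Let x be the number of triangles; then F = 5 + x.
Edge–face incidences: 2E = 4·5 + 3·x = 20 + 3x.
Every vertex has degree 4, so 4V = 2E.
Euler: V − E + F = 2 ⇒ (2E)/4 − E + (5 + x) = 2.
Multiply by 8: 2·(2E) − 4·(2E) + 8·(5 + x) = 16, i.e. 40 + 8x − 2·(20 + 3x) = 16.
Collecting terms: 2x = 16, so x = 8.
Then 2E = 20 + 3·8 = 44, so E = 22, V = 2E/4 = 11, F = 5 + 8 = 13.

8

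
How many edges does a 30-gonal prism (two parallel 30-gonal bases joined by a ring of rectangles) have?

90

A prism on an n-gon has two n-gon bases and n rectangular sides: V = 2·30 = 60, E = 3·30 = 90, F = 30 + 2 = 32.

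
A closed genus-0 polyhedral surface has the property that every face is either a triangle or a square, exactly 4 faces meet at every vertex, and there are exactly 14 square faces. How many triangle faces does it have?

8

Let x be the number of triangles; then F = 14 + x.
Edge–face incidences: 2E = 4·14 + 3·x = 56 + 3x.
Every vertex has degree 4, so 4V = 2E.
Euler: V − E + F = 2 ⇒ (2E)/4 − E + (14 + x) = 2.
Multiply by 8: 2·(2E) − 4·(2E) + 8·(14 + x) = 16, i.e. 112 + 8x − 2·(56 + 3x) = 16.
Collecting terms: 2x = 16, so x = 8.
Then 2E = 56 + 3·8 = 80, so E = 40, V = 2E/4 = 20, F = 14 + 8 = 22.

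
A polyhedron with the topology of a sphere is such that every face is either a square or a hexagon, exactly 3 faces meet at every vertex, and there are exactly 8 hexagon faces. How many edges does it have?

36

Let x be the number of squares; then F = 8 + x.
Edge–face incidences: 2E = 6·8 + 4·x = 48 + 4x.
Every vertex has degree 3, so 3V = 2E.
Euler: V − E + F = 2 ⇒ (2E)/3 − E + (8 + x) = 2.
Multiply by 6: 2·(2E) − 3·(2E) + 6·(8 + x) = 12, i.e. 48 + 6x − (48 + 4x) = 12.
Collecting terms: 2x = 12, so x = 6.
Then 2E = 48 + 4·6 = 72, so E = 36, V = 2E/3 = 24, F = 8 + 6 = 14.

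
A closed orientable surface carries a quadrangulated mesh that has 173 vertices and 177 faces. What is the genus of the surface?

Every face is a square, so 2E = 4·177 = 708, giving E = 354.
χ = V − E + F = 173 − 354 + 177 = -4.
For a closed orientable surface χ = 2 − 2g, so g = (2 − (-4))/2 = 3.

3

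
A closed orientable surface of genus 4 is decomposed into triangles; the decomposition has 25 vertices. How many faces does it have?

62

χ = 2 − 2·4 = -6, and every face is a triangle so 3F = 2E.
V − E + F = -6 with E = 3F/2 gives 25 − (3/2 − 1)·F = -6, so F = 62 and E = 93.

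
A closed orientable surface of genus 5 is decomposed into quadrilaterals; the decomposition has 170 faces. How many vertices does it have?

χ = 2 − 2·5 = -8, and every face is a square so 4F = 2E.
E = 4·170/2 = 340. Then V = -8 + E − F = -8 + 340 − 170 = 162.

162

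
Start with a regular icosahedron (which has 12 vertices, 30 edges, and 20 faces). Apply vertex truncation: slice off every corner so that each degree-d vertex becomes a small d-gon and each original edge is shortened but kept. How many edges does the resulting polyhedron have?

90

Truncation replaces each original edge-end by a new vertex, so V′ = 2E = 60.
Each original edge survives, and each old vertex of degree d contributes d new edges; summing degrees gives Σd = 2E, so E′ = E + 2E = 3E = 90.
Each original face survives and each original vertex becomes one new face: F′ = F + V = 32.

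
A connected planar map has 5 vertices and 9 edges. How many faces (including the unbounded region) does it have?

6

Euler's formula for a connected plane graph: V − E + F = 2, so F = 2 − 5 + 9 = 6.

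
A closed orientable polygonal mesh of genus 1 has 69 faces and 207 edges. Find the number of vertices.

138

For a closed orientable surface of genus 1, χ = 2 − 2·1 = 0.
V = 0 + E − F = 0 + 207 − 69 = 138.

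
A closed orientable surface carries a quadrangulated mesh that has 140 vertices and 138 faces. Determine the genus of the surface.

0

Every face is a square, so 2E = 4·138 = 552, giving E = 276.
χ = V − E + F = 140 − 276 + 138 = 2.
For a closed orientable surface χ = 2 − 2g, so g = (2 − (2))/2 = 0.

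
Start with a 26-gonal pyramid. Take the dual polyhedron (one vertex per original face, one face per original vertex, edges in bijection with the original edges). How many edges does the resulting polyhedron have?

The base solid has V = 27, E = 52, F = 27.
The dual swaps V and F and preserves E: V′ = F = 27, E′ = E = 52, F′ = V = 27.

52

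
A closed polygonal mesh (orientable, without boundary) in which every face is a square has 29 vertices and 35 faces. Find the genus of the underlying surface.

4

Every face is a square, so 2E = 4·35 = 140, giving E = 70.
χ = V − E + F = 29 − 70 + 35 = -6.
For a closed orientable surface χ = 2 − 2g, so g = (2 − (-6))/2 = 4.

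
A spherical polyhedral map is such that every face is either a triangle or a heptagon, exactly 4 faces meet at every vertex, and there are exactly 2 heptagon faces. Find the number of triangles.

Let x be the number of triangles; then F = 2 + x.
Edge–face incidences: 2E = 7·2 + 3·x = 14 + 3x.
Every vertex has degree 4, so 4V = 2E.
Euler: V − E + F = 2 ⇒ (2E)/4 − E + (2 + x) = 2.
Multiply by 8: 2·(2E) − 4·(2E) + 8·(2 + x) = 16, i.e. 16 + 8x − 2·(14 + 3x) = 16.
Collecting terms: 2x − 12 = 16, so 2x = 28, so x = 14.
Then 2E = 14 + 3·14 = 56, so E = 28, V = 2E/4 = 14, F = 2 + 14 = 16.

14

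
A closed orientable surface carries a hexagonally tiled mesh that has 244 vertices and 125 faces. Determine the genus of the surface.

Every face is a hexagon, so 2E = 6·125 = 750, giving E = 375.
χ = V − E + F = 244 − 375 + 125 = -6.
For a closed orientable surface χ = 2 − 2g, so g = (2 − (-6))/2 = 4.

4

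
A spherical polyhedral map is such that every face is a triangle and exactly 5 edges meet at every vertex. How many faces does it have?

Each face has 3 edges and each edge borders two faces, so 2E = 3F.
Each vertex has degree 5, so 5V = 2E and hence V = 3F/5.
Euler: V − E + F = 2 ⇒ (3F/5) − (3F/2) + F = 2.
Multiply by 10: (6 − 15 + 10)F = 20, i.e. 1F = 20.
So F = 20, E = 3·20/2 = 30, V = 3·20/5 = 12.

20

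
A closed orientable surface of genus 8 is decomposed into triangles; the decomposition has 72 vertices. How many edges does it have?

χ = 2 − 2·8 = -14, and every face is a triangle so 3F = 2E.
V − E + F = -14 with E = 3F/2 gives 72 − (3/2 − 1)·F = -14, so F = 172 and E = 258.

258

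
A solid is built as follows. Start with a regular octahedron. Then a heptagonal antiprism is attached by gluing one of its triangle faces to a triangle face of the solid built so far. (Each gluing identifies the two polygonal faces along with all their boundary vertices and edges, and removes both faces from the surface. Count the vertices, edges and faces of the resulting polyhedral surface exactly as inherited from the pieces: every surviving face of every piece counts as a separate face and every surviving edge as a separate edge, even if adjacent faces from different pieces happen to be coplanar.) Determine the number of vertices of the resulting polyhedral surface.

A regular octahedron: V=6, E=12, F=8.
Attach a heptagonal antiprism (V=14, E=28, F=16) along a 3-gon: merge 3 vertices and 3 edges, delete both glued faces → V=17, E=37, F=22.
Check: V − E + F = 17 − 37 + 22 = 2.

17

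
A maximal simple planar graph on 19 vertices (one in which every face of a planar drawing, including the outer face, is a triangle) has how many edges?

In a plane triangulation 3F = 2E and V − E + F = 2, so E = 3V − 6 = 3·19 − 6 = 51.

51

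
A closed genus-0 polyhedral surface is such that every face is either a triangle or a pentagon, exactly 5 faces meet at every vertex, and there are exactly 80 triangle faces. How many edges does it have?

Let x be the number of pentagons; then F = 80 + x.
Edge–face incidences: 2E = 3·80 + 5·x = 240 + 5x.
Every vertex has degree 5, so 5V = 2E.
Euler: V − E + F = 2 ⇒ (2E)/5 − E + (80 + x) = 2.
Multiply by 10: 2·(2E) − 5·(2E) + 10·(80 + x) = 20, i.e. 800 + 10x − 3·(240 + 5x) = 20.
Collecting terms: −5x + 80 = 20, so −5x = −60, so x = 12.
Then 2E = 240 + 5·12 = 300, so E = 150, V = 2E/5 = 60, F = 80 + 12 = 92.

150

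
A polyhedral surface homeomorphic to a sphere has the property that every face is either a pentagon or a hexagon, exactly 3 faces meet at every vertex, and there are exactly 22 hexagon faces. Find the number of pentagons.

12

Let x be the number of pentagons; then F = 22 + x.
Edge–face incidences: 2E = 6·22 + 5·x = 132 + 5x.
Every vertex has degree 3, so 3V = 2E.
Euler: V − E + F = 2 ⇒ (2E)/3 − E + (22 + x) = 2.
Multiply by 6: 2·(2E) − 3·(2E) + 6·(22 + x) = 12, i.e. 132 + 6x − (132 + 5x) = 12.
Collecting terms: x = 12.
Then 2E = 132 + 5·12 = 192, so E = 96, V = 2E/3 = 64, F = 22 + 12 = 34.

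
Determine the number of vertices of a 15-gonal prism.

A prism on an n-gon has two n-gon bases and n rectangular sides: V = 2·15 = 30, E = 3·15 = 45, F = 15 + 2 = 17.

30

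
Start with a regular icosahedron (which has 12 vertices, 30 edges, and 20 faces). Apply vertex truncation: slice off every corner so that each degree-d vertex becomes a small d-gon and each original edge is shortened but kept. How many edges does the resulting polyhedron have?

90

Truncation replaces each original edge-end by a new vertex, so V′ = 2E = 60.
Each original edge survives, and each old vertex of degree d contributes d new edges; summing degrees gives Σd = 2E, so E′ = E + 2E = 3E = 90.
Each original face survives and each original vertex becomes one new face: F′ = F + V = 32.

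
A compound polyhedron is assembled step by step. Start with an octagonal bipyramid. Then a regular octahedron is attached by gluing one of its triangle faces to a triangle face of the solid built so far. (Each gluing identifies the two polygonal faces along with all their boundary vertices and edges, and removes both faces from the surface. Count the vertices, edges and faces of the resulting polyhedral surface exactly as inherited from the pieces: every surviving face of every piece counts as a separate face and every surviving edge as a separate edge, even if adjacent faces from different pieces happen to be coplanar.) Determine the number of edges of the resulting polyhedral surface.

An octagonal bipyramid: V=10, E=24, F=16.
Attach a regular octahedron (V=6, E=12, F=8) along a 3-gon: merge 3 vertices and 3 edges, delete both glued faces → V=13, E=33, F=22.
Check: V − E + F = 13 − 33 + 22 = 2.

33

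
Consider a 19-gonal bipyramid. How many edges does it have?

A bipyramid over an n-gon has 2n triangular faces and n + 2 vertices: V = 19 + 2 = 21, E = 3·19 = 57, F = 2·19 = 38.
Check: V − E + F = 21 − 57 + 38 = 2.

57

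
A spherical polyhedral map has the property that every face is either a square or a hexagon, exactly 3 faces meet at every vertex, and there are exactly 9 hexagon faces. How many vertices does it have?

26

Let x be the number of squares; then F = 9 + x.
Edge–face incidences: 2E = 6·9 + 4·x = 54 + 4x.
Every vertex has degree 3, so 3V = 2E.
Euler: V − E + F = 2 ⇒ (2E)/3 − E + (9 + x) = 2.
Multiply by 6: 2·(2E) − 3·(2E) + 6·(9 + x) = 12, i.e. 54 + 6x − (54 + 4x) = 12.
Collecting terms: 2x = 12, so x = 6.
Then 2E = 54 + 4·6 = 78, so E = 39, V = 2E/3 = 26, F = 9 + 6 = 15.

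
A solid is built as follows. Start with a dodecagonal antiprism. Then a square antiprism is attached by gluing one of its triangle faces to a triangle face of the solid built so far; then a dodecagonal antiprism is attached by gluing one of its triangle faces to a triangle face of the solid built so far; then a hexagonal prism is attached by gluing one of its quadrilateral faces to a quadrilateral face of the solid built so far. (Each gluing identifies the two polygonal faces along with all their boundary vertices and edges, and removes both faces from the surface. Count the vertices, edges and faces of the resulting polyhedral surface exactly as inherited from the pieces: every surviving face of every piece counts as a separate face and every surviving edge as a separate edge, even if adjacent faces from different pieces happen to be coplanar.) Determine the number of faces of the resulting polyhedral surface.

A dodecagonal antiprism: V=24, E=48, F=26.
Attach a square antiprism (V=8, E=16, F=10) along a 3-gon: merge 3 vertices and 3 edges, delete both glued faces → V=29, E=61, F=34.
Attach a dodecagonal antiprism (V=24, E=48, F=26) along a 3-gon: merge 3 vertices and 3 edges, delete both glued faces → V=50, E=106, F=58.
Attach a hexagonal prism (V=12, E=18, F=8) along a 4-gon: merge 4 vertices and 4 edges, delete both glued faces → V=58, E=120, F=64.
Check: V − E + F = 58 − 120 + 64 = 2.

64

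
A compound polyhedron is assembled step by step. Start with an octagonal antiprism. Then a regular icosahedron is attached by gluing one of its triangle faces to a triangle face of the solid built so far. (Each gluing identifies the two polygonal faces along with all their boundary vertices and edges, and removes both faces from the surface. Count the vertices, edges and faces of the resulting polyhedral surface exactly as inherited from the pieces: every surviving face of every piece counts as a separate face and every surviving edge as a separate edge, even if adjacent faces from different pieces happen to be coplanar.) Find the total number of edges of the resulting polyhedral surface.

An octagonal antiprism: V=16, E=32, F=18.
Attach a regular icosahedron (V=12, E=30, F=20) along a 3-gon: merge 3 vertices and 3 edges, delete both glued faces → V=25, E=59, F=36.
Check: V − E + F = 25 − 59 + 36 = 2.

59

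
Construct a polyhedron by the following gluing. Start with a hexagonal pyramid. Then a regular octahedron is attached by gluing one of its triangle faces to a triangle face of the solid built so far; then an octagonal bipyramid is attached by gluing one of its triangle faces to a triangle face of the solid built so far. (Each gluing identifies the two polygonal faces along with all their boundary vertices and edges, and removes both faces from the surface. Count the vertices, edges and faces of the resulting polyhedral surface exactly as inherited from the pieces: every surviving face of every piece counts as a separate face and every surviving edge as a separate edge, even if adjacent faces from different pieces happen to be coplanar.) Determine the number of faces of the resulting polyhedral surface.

27

A hexagonal pyramid: V=7, E=12, F=7.
Attach a regular octahedron (V=6, E=12, F=8) along a 3-gon: merge 3 vertices and 3 edges, delete both glued faces → V=10, E=21, F=13.
Attach an octagonal bipyramid (V=10, E=24, F=16) along a 3-gon: merge 3 vertices and 3 edges, delete both glued faces → V=17, E=42, F=27.
Check: V − E + F = 17 − 42 + 27 = 2.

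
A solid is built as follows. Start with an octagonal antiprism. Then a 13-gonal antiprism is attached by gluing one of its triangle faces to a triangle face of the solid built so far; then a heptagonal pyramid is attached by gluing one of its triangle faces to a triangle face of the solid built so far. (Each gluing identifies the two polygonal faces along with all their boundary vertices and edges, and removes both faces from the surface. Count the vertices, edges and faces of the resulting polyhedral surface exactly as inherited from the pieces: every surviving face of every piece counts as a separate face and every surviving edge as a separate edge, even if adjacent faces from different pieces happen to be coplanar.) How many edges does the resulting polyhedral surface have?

92

An octagonal antiprism: V=16, E=32, F=18.
Attach a 13-gonal antiprism (V=26, E=52, F=28) along a 3-gon: merge 3 vertices and 3 edges, delete both glued faces → V=39, E=81, F=44.
Attach a heptagonal pyramid (V=8, E=14, F=8) along a 3-gon: merge 3 vertices and 3 edges, delete both glued faces → V=44, E=92, F=50.
Check: V − E + F = 44 − 92 + 50 = 2.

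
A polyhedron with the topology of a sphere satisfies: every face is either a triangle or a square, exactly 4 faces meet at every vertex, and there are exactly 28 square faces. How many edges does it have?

Let x be the number of triangles; then F = 28 + x.
Edge–face incidences: 2E = 4·28 + 3·x = 112 + 3x.
Every vertex has degree 4, so 4V = 2E.
Euler: V − E + F = 2 ⇒ (2E)/4 − E + (28 + x) = 2.
Multiply by 8: 2·(2E) − 4·(2E) + 8·(28 + x) = 16, i.e. 224 + 8x − 2·(112 + 3x) = 16.
Collecting terms: 2x = 16, so x = 8.
Then 2E = 112 + 3·8 = 136, so E = 68, V = 2E/4 = 34, F = 28 + 8 = 36.

68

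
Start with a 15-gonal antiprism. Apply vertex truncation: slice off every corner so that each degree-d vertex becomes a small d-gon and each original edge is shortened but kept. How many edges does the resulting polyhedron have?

180

The base solid has V = 30, E = 60, F = 32.
Truncation replaces each original edge-end by a new vertex, so V′ = 2E = 120.
Each original edge survives, and each old vertex of degree d contributes d new edges; summing degrees gives Σd = 2E, so E′ = E + 2E = 3E = 180.
Each original face survives and each original vertex becomes one new face: F′ = F + V = 62.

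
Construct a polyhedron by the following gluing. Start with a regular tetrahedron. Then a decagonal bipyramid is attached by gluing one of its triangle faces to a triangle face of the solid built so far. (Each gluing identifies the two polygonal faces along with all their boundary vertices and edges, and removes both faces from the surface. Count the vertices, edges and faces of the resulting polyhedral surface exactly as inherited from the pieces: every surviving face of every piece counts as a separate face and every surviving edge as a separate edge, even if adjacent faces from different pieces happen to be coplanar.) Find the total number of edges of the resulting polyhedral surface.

A regular tetrahedron: V=4, E=6, F=4.
Attach a decagonal bipyramid (V=12, E=30, F=20) along a 3-gon: merge 3 vertices and 3 edges, delete both glued faces → V=13, E=33, F=22.
Check: V − E + F = 13 − 33 + 22 = 2.

33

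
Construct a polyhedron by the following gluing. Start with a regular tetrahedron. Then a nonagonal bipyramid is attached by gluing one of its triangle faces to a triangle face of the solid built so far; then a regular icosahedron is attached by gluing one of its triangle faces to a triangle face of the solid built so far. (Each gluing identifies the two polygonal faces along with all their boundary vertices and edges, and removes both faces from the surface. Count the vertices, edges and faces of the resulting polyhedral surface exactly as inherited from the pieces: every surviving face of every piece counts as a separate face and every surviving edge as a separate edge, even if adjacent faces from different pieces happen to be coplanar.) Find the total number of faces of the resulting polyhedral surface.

38

A regular tetrahedron: V=4, E=6, F=4.
Attach a nonagonal bipyramid (V=11, E=27, F=18) along a 3-gon: merge 3 vertices and 3 edges, delete both glued faces → V=12, E=30, F=20.
Attach a regular icosahedron (V=12, E=30, F=20) along a 3-gon: merge 3 vertices and 3 edges, delete both glued faces → V=21, E=57, F=38.
Check: V − E + F = 21 − 57 + 38 = 2.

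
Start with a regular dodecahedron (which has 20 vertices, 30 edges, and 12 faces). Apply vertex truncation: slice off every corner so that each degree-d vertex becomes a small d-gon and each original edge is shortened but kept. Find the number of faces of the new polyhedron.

Truncation replaces each original edge-end by a new vertex, so V′ = 2E = 60.
Each original edge survives, and each old vertex of degree d contributes d new edges; summing degrees gives Σd = 2E, so E′ = E + 2E = 3E = 90.
Each original face survives and each original vertex becomes one new face: F′ = F + V = 32.

32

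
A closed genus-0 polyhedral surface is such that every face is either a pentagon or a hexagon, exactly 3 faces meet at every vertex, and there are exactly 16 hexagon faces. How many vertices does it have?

52

Let x be the number of pentagons; then F = 16 + x.
Edge–face incidences: 2E = 6·16 + 5·x = 96 + 5x.
Every vertex has degree 3, so 3V = 2E.
Euler: V − E + F = 2 ⇒ (2E)/3 − E + (16 + x) = 2.
Multiply by 6: 2·(2E) − 3·(2E) + 6·(16 + x) = 12, i.e. 96 + 6x − (96 + 5x) = 12.
Collecting terms: x = 12.
Then 2E = 96 + 5·12 = 156, so E = 78, V = 2E/3 = 52, F = 16 + 12 = 28.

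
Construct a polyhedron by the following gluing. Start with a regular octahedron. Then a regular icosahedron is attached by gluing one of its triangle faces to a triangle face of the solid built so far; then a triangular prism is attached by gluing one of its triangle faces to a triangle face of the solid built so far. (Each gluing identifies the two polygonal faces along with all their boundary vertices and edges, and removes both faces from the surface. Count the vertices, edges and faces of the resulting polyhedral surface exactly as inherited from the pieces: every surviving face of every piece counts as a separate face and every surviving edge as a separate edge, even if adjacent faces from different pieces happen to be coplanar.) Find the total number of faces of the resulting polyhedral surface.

29

A regular octahedron: V=6, E=12, F=8.
Attach a regular icosahedron (V=12, E=30, F=20) along a 3-gon: merge 3 vertices and 3 edges, delete both glued faces → V=15, E=39, F=26.
Attach a triangular prism (V=6, E=9, F=5) along a 3-gon: merge 3 vertices and 3 edges, delete both glued faces → V=18, E=45, F=29.
Check: V − E + F = 18 − 45 + 29 = 2.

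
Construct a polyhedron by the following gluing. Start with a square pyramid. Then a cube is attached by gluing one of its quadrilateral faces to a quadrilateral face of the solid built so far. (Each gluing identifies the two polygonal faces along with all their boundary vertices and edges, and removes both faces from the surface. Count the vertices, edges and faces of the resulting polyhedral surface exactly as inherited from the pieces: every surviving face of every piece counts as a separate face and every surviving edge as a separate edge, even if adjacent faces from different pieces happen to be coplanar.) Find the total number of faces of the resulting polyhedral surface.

A square pyramid: V=5, E=8, F=5.
Attach a cube (V=8, E=12, F=6) along a 4-gon: merge 4 vertices and 4 edges, delete both glued faces → V=9, E=16, F=9.
Check: V − E + F = 9 − 16 + 9 = 2.

9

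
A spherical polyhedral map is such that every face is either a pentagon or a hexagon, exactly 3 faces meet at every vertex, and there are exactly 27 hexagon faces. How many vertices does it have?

Let x be the number of pentagons; then F = 27 + x.
Edge–face incidences: 2E = 6·27 + 5·x = 162 + 5x.
Every vertex has degree 3, so 3V = 2E.
Euler: V − E + F = 2 ⇒ (2E)/3 − E + (27 + x) = 2.
Multiply by 6: 2·(2E) − 3·(2E) + 6·(27 + x) = 12, i.e. 162 + 6x − (162 + 5x) = 12.
Collecting terms: x = 12.
Then 2E = 162 + 5·12 = 222, so E = 111, V = 2E/3 = 74, F = 27 + 12 = 39.

74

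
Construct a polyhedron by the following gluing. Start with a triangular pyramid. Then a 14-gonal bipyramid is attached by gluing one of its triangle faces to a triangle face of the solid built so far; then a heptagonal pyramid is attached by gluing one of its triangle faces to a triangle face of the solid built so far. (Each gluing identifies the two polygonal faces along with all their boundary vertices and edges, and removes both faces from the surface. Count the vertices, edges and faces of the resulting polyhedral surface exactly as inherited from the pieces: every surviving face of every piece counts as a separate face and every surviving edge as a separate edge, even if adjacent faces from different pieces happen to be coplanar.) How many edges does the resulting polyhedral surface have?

56

A triangular pyramid: V=4, E=6, F=4.
Attach a 14-gonal bipyramid (V=16, E=42, F=28) along a 3-gon: merge 3 vertices and 3 edges, delete both glued faces → V=17, E=45, F=30.
Attach a heptagonal pyramid (V=8, E=14, F=8) along a 3-gon: merge 3 vertices and 3 edges, delete both glued faces → V=22, E=56, F=36.
Check: V − E + F = 22 − 56 + 36 = 2.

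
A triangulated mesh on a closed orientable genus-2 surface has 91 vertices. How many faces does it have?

186

χ = 2 − 2·2 = -2, and every face is a triangle so 3F = 2E.
V − E + F = -2 with E = 3F/2 gives 91 − (3/2 − 1)·F = -2, so F = 186 and E = 279.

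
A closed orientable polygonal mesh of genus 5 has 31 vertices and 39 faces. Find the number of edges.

78

For a closed orientable surface of genus 5, χ = 2 − 2·5 = -8.
E = V + F − (-8) = 31 + 39 − (-8) = 78.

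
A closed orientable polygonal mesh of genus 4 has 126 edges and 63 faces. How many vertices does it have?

For a closed orientable surface of genus 4, χ = 2 − 2·4 = -6.
V = -6 + E − F = -6 + 126 − 63 = 57.

57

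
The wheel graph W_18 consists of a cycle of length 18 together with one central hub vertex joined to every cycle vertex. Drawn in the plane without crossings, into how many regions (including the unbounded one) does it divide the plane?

W_18 has V = 18 + 1 = 19 vertices and E = 2·18 = 36 edges.
By Euler's formula F = 2 − V + E = 2 − 19 + 36 = 19.

19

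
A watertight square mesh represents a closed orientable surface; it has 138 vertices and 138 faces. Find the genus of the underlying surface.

1

Every face is a square, so 2E = 4·138 = 552, giving E = 276.
χ = V − E + F = 138 − 276 + 138 = 0.
For a closed orientable surface χ = 2 − 2g, so g = (2 − (0))/2 = 1.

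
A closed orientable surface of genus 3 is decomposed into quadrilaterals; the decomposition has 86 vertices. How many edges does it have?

180

χ = 2 − 2·3 = -4, and every face is a square so 4F = 2E.
V − E + F = -4 with E = 4F/2 gives 86 − (4/2 − 1)·F = -4, so F = 90 and E = 180.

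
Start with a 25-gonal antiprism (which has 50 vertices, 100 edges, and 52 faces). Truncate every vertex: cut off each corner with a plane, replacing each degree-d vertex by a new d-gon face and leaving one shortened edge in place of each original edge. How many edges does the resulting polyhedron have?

300

Truncation replaces each original edge-end by a new vertex, so V′ = 2E = 200.
Each original edge survives, and each old vertex of degree d contributes d new edges; summing degrees gives Σd = 2E, so E′ = E + 2E = 3E = 300.
Each original face survives and each original vertex becomes one new face: F′ = F + V = 102.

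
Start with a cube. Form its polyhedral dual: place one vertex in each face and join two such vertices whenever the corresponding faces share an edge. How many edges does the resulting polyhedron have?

12

The base solid has V = 8, E = 12, F = 6.
The dual swaps V and F and preserves E: V′ = F = 6, E′ = E = 12, F′ = V = 8.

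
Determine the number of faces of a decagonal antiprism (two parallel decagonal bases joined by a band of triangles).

22

An antiprism on an n-gon has two n-gon caps and 2n triangles: V = 2·10 = 20, E = 4·10 = 40, F = 2·10 + 2 = 22.
Check: V − E + F = 20 − 40 + 22 = 2.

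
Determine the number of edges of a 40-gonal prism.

A prism on an n-gon has two n-gon bases and n rectangular sides: V = 2·40 = 80, E = 3·40 = 120, F = 40 + 2 = 42.
Check: V − E + F = 80 − 120 + 42 = 2.

120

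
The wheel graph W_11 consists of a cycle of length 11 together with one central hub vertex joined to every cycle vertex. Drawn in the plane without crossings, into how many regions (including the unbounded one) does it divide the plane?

W_11 has V = 11 + 1 = 12 vertices and E = 2·11 = 22 edges.
By Euler's formula F = 2 − V + E = 2 − 12 + 22 = 12.

12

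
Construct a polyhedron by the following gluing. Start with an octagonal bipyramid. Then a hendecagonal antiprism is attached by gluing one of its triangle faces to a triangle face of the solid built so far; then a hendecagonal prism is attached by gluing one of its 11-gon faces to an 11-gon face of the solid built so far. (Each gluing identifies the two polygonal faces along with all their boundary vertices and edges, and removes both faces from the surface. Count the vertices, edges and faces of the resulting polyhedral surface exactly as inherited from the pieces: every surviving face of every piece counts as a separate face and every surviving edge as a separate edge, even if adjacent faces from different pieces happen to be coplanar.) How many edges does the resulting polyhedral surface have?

An octagonal bipyramid: V=10, E=24, F=16.
Attach a hendecagonal antiprism (V=22, E=44, F=24) along a 3-gon: merge 3 vertices and 3 edges, delete both glued faces → V=29, E=65, F=38.
Attach a hendecagonal prism (V=22, E=33, F=13) along an 11-gon: merge 11 vertices and 11 edges, delete both glued faces → V=40, E=87, F=49.
Check: V − E + F = 40 − 87 + 49 = 2.

87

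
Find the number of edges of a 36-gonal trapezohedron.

The n-trapezohedron (dual of the n-antiprism) has V = 2·36 + 2 = 74, E = 4·36 = 144, F = 2·36 = 72.

144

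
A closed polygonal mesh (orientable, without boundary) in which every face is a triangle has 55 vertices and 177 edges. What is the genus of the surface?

Every face is a triangle and each edge borders two faces, so 3F = 2·177, giving F = 118.
χ = V − E + F = 55 − 177 + 118 = -4.
For a closed orientable surface χ = 2 − 2g, so g = (2 − (-4))/2 = 3.

3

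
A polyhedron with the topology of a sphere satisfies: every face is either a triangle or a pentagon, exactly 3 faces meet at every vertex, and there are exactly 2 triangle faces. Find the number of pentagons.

Let x be the number of pentagons; then F = 2 + x.
Edge–face incidences: 2E = 3·2 + 5·x = 6 + 5x.
Every vertex has degree 3, so 3V = 2E.
Euler: V − E + F = 2 ⇒ (2E)/3 − E + (2 + x) = 2.
Multiply by 6: 2·(2E) − 3·(2E) + 6·(2 + x) = 12, i.e. 12 + 6x − (6 + 5x) = 12.
Collecting terms: x + 6 = 12, so x = 6.
Then 2E = 6 + 5·6 = 36, so E = 18, V = 2E/3 = 12, F = 2 + 6 = 8.

6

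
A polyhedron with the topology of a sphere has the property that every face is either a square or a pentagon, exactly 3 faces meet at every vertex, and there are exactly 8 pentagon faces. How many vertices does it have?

16

Let x be the number of squares; then F = 8 + x.
Edge–face incidences: 2E = 5·8 + 4·x = 40 + 4x.
Every vertex has degree 3, so 3V = 2E.
Euler: V − E + F = 2 ⇒ (2E)/3 − E + (8 + x) = 2.
Multiply by 6: 2·(2E) − 3·(2E) + 6·(8 + x) = 12, i.e. 48 + 6x − (40 + 4x) = 12.
Collecting terms: 2x + 8 = 12, so 2x = 4, so x = 2.
Then 2E = 40 + 4·2 = 48, so E = 24, V = 2E/3 = 16, F = 8 + 2 = 10.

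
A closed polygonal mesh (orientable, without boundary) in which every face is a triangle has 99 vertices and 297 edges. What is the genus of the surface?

1

Every face is a triangle and each edge borders two faces, so 3F = 2·297, giving F = 198.
χ = V − E + F = 99 − 297 + 198 = 0.
For a closed orientable surface χ = 2 − 2g, so g = (2 − (0))/2 = 1.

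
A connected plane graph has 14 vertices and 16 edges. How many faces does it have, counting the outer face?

4

Euler's formula for a connected plane graph: V − E + F = 2, so F = 2 − 14 + 16 = 4.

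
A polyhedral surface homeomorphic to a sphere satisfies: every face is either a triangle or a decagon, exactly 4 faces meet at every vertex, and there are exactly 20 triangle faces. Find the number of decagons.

2

Let x be the number of decagons; then F = 20 + x.
Edge–face incidences: 2E = 3·20 + 10·x = 60 + 10x.
Every vertex has degree 4, so 4V = 2E.
Euler: V − E + F = 2 ⇒ (2E)/4 − E + (20 + x) = 2.
Multiply by 8: 2·(2E) − 4·(2E) + 8·(20 + x) = 16, i.e. 160 + 8x − 2·(60 + 10x) = 16.
Collecting terms: −12x + 40 = 16, so −12x = −24, so x = 2.
Then 2E = 60 + 10·2 = 80, so E = 40, V = 2E/4 = 20, F = 20 + 2 = 22.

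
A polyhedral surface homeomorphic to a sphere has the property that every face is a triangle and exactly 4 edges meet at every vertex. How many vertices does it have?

6

Each face has 3 edges and each edge borders two faces, so 2E = 3F.
Each vertex has degree 4, so 4V = 2E and hence V = 3F/4.
Euler: V − E + F = 2 ⇒ (3F/4) − (3F/2) + F = 2.
Multiply by 8: (6 − 12 + 8)F = 16, i.e. 2F = 16.
So F = 8, E = 3·8/2 = 12, V = 3·8/4 = 6.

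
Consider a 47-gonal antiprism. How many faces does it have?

An antiprism on an n-gon has two n-gon caps and 2n triangles: V = 2·47 = 94, E = 4·47 = 188, F = 2·47 + 2 = 96.

96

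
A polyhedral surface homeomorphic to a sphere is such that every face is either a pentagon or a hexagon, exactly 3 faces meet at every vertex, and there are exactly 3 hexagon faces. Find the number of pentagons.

12

Let x be the number of pentagons; then F = 3 + x.
Edge–face incidences: 2E = 6·3 + 5·x = 18 + 5x.
Every vertex has degree 3, so 3V = 2E.
Euler: V − E + F = 2 ⇒ (2E)/3 − E + (3 + x) = 2.
Multiply by 6: 2·(2E) − 3·(2E) + 6·(3 + x) = 12, i.e. 18 + 6x − (18 + 5x) = 12.
Collecting terms: x = 12.
Then 2E = 18 + 5·12 = 78, so E = 39, V = 2E/3 = 26, F = 3 + 12 = 15.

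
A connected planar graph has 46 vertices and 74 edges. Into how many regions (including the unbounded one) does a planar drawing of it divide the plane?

30

Euler's formula for a connected plane graph: V − E + F = 2, so F = 2 − 46 + 74 = 30.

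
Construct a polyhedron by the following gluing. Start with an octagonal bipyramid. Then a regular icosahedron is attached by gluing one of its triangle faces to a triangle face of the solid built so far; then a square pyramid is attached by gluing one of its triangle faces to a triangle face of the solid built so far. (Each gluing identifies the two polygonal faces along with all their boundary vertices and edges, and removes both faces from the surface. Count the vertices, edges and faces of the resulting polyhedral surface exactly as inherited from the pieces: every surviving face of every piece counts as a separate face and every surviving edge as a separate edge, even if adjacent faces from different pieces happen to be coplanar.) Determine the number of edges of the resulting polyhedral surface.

An octagonal bipyramid: V=10, E=24, F=16.
Attach a regular icosahedron (V=12, E=30, F=20) along a 3-gon: merge 3 vertices and 3 edges, delete both glued faces → V=19, E=51, F=34.
Attach a square pyramid (V=5, E=8, F=5) along a 3-gon: merge 3 vertices and 3 edges, delete both glued faces → V=21, E=56, F=37.
Check: V − E + F = 21 − 56 + 37 = 2.

56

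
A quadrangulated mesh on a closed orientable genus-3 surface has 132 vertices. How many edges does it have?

272

χ = 2 − 2·3 = -4, and every face is a square so 4F = 2E.
V − E + F = -4 with E = 4F/2 gives 132 − (4/2 − 1)·F = -4, so F = 136 and E = 272.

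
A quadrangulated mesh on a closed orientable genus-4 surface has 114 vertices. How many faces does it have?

χ = 2 − 2·4 = -6, and every face is a square so 4F = 2E.
V − E + F = -6 with E = 4F/2 gives 114 − (4/2 − 1)·F = -6, so F = 120 and E = 240.

120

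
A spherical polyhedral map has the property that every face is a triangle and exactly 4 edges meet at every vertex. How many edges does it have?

12

Each face has 3 edges and each edge borders two faces, so 2E = 3F.
Each vertex has degree 4, so 4V = 2E and hence V = 3F/4.
Euler: V − E + F = 2 ⇒ (3F/4) − (3F/2) + F = 2.
Multiply by 8: (6 − 12 + 8)F = 16, i.e. 2F = 16.
So F = 8, E = 3·8/2 = 12, V = 3·8/4 = 6.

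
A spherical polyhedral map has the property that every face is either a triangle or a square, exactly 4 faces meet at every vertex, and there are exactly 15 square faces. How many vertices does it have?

Let x be the number of triangles; then F = 15 + x.
Edge–face incidences: 2E = 4·15 + 3·x = 60 + 3x.
Every vertex has degree 4, so 4V = 2E.
Euler: V − E + F = 2 ⇒ (2E)/4 − E + (15 + x) = 2.
Multiply by 8: 2·(2E) − 4·(2E) + 8·(15 + x) = 16, i.e. 120 + 8x − 2·(60 + 3x) = 16.
Collecting terms: 2x = 16, so x = 8.
Then 2E = 60 + 3·8 = 84, so E = 42, V = 2E/4 = 21, F = 15 + 8 = 23.

21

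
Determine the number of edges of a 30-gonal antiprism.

An antiprism on an n-gon has two n-gon caps and 2n triangles: V = 2·30 = 60, E = 4·30 = 120, F = 2·30 + 2 = 62.

120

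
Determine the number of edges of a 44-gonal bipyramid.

132

A bipyramid over an n-gon has 2n triangular faces and n + 2 vertices: V = 44 + 2 = 46, E = 3·44 = 132, F = 2·44 = 88.
Check: V − E + F = 46 − 132 + 88 = 2.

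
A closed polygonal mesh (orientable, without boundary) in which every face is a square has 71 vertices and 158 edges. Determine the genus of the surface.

Every face is a square and each edge borders two faces, so 4F = 2·158, giving F = 79.
χ = V − E + F = 71 − 158 + 79 = -8.
For a closed orientable surface χ = 2 − 2g, so g = (2 − (-8))/2 = 5.

5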